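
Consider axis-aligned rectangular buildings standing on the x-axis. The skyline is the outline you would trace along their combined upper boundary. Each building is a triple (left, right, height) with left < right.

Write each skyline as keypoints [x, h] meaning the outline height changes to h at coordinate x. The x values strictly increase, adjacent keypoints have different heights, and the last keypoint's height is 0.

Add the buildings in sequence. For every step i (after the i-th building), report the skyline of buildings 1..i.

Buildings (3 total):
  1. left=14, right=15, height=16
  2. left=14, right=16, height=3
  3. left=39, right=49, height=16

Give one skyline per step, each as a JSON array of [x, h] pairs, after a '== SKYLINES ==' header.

== SKYLINES ==
[[14,16],[15,0]]
[[14,16],[15,3],[16,0]]
[[14,16],[15,3],[16,0],[39,16],[49,0]]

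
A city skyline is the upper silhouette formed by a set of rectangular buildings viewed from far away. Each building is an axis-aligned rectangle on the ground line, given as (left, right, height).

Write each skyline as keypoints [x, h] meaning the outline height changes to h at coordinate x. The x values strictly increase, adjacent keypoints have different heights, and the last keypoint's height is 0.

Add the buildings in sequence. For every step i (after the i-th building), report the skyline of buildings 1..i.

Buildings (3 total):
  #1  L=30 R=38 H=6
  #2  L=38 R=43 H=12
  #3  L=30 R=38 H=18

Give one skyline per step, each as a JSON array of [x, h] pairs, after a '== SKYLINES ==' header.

== SKYLINES ==
[[30,6],[38,0]]
[[30,6],[38,12],[43,0]]
[[30,18],[38,12],[43,0]]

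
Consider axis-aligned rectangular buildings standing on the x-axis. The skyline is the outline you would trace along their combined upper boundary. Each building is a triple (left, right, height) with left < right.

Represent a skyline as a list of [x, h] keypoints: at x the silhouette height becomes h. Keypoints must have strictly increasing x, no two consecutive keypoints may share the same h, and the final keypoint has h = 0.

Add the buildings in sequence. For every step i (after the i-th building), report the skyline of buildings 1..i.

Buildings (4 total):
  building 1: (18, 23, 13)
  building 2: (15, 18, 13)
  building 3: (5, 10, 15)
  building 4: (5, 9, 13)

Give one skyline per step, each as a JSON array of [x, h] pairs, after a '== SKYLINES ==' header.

== SKYLINES ==
[[18,13],[23,0]]
[[15,13],[23,0]]
[[5,15],[10,0],[15,13],[23,0]]
[[5,15],[10,0],[15,13],[23,0]]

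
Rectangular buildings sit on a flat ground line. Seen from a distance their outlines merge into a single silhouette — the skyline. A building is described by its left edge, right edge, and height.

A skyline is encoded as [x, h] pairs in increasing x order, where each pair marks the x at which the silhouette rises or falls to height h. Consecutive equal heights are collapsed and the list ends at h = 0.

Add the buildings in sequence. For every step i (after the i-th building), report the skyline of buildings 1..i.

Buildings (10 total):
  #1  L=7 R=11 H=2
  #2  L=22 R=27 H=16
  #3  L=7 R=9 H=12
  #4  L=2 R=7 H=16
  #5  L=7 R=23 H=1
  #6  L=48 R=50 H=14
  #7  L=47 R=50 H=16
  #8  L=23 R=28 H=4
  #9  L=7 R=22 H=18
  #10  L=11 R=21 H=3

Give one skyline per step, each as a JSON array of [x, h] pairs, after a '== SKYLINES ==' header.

== SKYLINES ==
[[7,2],[11,0]]
[[7,2],[11,0],[22,16],[27,0]]
[[7,12],[9,2],[11,0],[22,16],[27,0]]
[[2,16],[7,12],[9,2],[11,0],[22,16],[27,0]]
[[2,16],[7,12],[9,2],[11,1],[22,16],[27,0]]
[[2,16],[7,12],[9,2],[11,1],[22,16],[27,0],[48,14],[50,0]]
[[2,16],[7,12],[9,2],[11,1],[22,16],[27,0],[47,16],[50,0]]
[[2,16],[7,12],[9,2],[11,1],[22,16],[27,4],[28,0],[47,16],[50,0]]
[[2,16],[7,18],[22,16],[27,4],[28,0],[47,16],[50,0]]
[[2,16],[7,18],[22,16],[27,4],[28,0],[47,16],[50,0]]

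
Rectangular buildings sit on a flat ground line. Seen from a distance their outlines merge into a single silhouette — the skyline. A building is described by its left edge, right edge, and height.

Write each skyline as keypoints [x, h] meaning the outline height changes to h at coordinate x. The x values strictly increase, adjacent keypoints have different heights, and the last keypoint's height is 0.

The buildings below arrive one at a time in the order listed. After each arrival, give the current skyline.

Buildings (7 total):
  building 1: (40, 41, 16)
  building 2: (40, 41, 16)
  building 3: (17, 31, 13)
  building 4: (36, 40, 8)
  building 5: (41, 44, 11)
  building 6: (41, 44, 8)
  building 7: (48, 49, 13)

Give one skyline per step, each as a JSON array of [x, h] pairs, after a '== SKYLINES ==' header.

== SKYLINES ==
[[40,16],[41,0]]
[[40,16],[41,0]]
[[17,13],[31,0],[40,16],[41,0]]
[[17,13],[31,0],[36,8],[40,16],[41,0]]
[[17,13],[31,0],[36,8],[40,16],[41,11],[44,0]]
[[17,13],[31,0],[36,8],[40,16],[41,11],[44,0]]
[[17,13],[31,0],[36,8],[40,16],[41,11],[44,0],[48,13],[49,0]]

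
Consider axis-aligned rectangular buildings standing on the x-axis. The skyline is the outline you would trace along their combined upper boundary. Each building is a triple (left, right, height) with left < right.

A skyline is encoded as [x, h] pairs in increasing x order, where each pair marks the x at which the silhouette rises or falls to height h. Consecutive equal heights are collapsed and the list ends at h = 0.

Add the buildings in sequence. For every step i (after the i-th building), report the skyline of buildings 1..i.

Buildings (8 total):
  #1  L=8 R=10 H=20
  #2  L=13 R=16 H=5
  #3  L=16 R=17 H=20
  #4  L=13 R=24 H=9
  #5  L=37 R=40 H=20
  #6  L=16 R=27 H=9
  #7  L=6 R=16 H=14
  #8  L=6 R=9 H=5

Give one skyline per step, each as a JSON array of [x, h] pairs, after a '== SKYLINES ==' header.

== SKYLINES ==
[[8,20],[10,0]]
[[8,20],[10,0],[13,5],[16,0]]
[[8,20],[10,0],[13,5],[16,20],[17,0]]
[[8,20],[10,0],[13,9],[16,20],[17,9],[24,0]]
[[8,20],[10,0],[13,9],[16,20],[17,9],[24,0],[37,20],[40,0]]
[[8,20],[10,0],[13,9],[16,20],[17,9],[27,0],[37,20],[40,0]]
[[6,14],[8,20],[10,14],[16,20],[17,9],[27,0],[37,20],[40,0]]
[[6,14],[8,20],[10,14],[16,20],[17,9],[27,0],[37,20],[40,0]]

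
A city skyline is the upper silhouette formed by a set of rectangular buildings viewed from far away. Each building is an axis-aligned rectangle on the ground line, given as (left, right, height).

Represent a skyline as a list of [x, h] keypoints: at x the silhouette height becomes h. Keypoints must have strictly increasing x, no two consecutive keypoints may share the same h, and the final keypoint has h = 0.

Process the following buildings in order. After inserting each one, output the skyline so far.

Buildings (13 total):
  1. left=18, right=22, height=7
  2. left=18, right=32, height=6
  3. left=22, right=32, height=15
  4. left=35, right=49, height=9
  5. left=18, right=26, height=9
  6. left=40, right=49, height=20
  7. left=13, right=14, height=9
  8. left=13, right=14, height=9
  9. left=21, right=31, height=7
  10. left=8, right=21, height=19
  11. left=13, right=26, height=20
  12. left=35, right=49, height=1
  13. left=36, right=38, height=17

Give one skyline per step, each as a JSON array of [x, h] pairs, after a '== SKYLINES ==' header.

== SKYLINES ==
[[18,7],[22,0]]
[[18,7],[22,6],[32,0]]
[[18,7],[22,15],[32,0]]
[[18,7],[22,15],[32,0],[35,9],[49,0]]
[[18,9],[22,15],[32,0],[35,9],[49,0]]
[[18,9],[22,15],[32,0],[35,9],[40,20],[49,0]]
[[13,9],[14,0],[18,9],[22,15],[32,0],[35,9],[40,20],[49,0]]
[[13,9],[14,0],[18,9],[22,15],[32,0],[35,9],[40,20],[49,0]]
[[13,9],[14,0],[18,9],[22,15],[32,0],[35,9],[40,20],[49,0]]
[[8,19],[21,9],[22,15],[32,0],[35,9],[40,20],[49,0]]
[[8,19],[13,20],[26,15],[32,0],[35,9],[40,20],[49,0]]
[[8,19],[13,20],[26,15],[32,0],[35,9],[40,20],[49,0]]
[[8,19],[13,20],[26,15],[32,0],[35,9],[36,17],[38,9],[40,20],[49,0]]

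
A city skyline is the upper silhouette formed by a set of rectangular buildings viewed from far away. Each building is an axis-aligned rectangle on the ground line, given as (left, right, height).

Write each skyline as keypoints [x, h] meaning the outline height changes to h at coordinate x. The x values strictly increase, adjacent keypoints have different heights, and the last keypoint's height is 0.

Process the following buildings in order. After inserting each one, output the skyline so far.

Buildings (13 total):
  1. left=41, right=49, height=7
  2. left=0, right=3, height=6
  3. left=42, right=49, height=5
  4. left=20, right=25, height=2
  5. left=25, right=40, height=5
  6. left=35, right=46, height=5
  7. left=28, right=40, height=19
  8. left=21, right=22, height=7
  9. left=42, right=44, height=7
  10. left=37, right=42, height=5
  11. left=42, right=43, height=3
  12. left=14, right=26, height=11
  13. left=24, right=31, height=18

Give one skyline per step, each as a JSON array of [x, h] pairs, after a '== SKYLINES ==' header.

== SKYLINES ==
[[41,7],[49,0]]
[[0,6],[3,0],[41,7],[49,0]]
[[0,6],[3,0],[41,7],[49,0]]
[[0,6],[3,0],[20,2],[25,0],[41,7],[49,0]]
[[0,6],[3,0],[20,2],[25,5],[40,0],[41,7],[49,0]]
[[0,6],[3,0],[20,2],[25,5],[41,7],[49,0]]
[[0,6],[3,0],[20,2],[25,5],[28,19],[40,5],[41,7],[49,0]]
[[0,6],[3,0],[20,2],[21,7],[22,2],[25,5],[28,19],[40,5],[41,7],[49,0]]
[[0,6],[3,0],[20,2],[21,7],[22,2],[25,5],[28,19],[40,5],[41,7],[49,0]]
[[0,6],[3,0],[20,2],[21,7],[22,2],[25,5],[28,19],[40,5],[41,7],[49,0]]
[[0,6],[3,0],[20,2],[21,7],[22,2],[25,5],[28,19],[40,5],[41,7],[49,0]]
[[0,6],[3,0],[14,11],[26,5],[28,19],[40,5],[41,7],[49,0]]
[[0,6],[3,0],[14,11],[24,18],[28,19],[40,5],[41,7],[49,0]]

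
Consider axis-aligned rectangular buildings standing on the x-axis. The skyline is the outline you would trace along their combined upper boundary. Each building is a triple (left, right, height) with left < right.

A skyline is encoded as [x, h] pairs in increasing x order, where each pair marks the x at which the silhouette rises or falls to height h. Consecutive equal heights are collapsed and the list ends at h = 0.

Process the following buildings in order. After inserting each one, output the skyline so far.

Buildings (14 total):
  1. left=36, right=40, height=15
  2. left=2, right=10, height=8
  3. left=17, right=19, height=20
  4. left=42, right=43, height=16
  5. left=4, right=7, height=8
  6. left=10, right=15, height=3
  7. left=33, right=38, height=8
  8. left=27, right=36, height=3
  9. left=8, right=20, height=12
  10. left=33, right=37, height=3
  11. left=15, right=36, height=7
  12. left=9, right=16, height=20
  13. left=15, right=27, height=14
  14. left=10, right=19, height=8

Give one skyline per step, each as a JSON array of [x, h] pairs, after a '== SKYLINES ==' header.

== SKYLINES ==
[[36,15],[40,0]]
[[2,8],[10,0],[36,15],[40,0]]
[[2,8],[10,0],[17,20],[19,0],[36,15],[40,0]]
[[2,8],[10,0],[17,20],[19,0],[36,15],[40,0],[42,16],[43,0]]
[[2,8],[10,0],[17,20],[19,0],[36,15],[40,0],[42,16],[43,0]]
[[2,8],[10,3],[15,0],[17,20],[19,0],[36,15],[40,0],[42,16],[43,0]]
[[2,8],[10,3],[15,0],[17,20],[19,0],[33,8],[36,15],[40,0],[42,16],[43,0]]
[[2,8],[10,3],[15,0],[17,20],[19,0],[27,3],[33,8],[36,15],[40,0],[42,16],[43,0]]
[[2,8],[8,12],[17,20],[19,12],[20,0],[27,3],[33,8],[36,15],[40,0],[42,16],[43,0]]
[[2,8],[8,12],[17,20],[19,12],[20,0],[27,3],[33,8],[36,15],[40,0],[42,16],[43,0]]
[[2,8],[8,12],[17,20],[19,12],[20,7],[33,8],[36,15],[40,0],[42,16],[43,0]]
[[2,8],[8,12],[9,20],[16,12],[17,20],[19,12],[20,7],[33,8],[36,15],[40,0],[42,16],[43,0]]
[[2,8],[8,12],[9,20],[16,14],[17,20],[19,14],[27,7],[33,8],[36,15],[40,0],[42,16],[43,0]]
[[2,8],[8,12],[9,20],[16,14],[17,20],[19,14],[27,7],[33,8],[36,15],[40,0],[42,16],[43,0]]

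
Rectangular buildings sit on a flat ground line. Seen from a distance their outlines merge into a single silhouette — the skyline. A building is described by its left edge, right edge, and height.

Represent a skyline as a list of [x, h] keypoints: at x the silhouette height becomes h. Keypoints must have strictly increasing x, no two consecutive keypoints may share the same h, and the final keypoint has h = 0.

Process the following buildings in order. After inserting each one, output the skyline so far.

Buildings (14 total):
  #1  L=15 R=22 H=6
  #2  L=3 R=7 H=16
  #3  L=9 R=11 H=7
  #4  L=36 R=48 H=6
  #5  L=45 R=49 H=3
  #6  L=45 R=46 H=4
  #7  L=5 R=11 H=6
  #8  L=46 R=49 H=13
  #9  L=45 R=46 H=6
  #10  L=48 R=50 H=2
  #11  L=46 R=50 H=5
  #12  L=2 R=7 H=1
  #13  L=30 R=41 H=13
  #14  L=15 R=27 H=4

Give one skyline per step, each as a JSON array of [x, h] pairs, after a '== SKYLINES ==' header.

== SKYLINES ==
[[15,6],[22,0]]
[[3,16],[7,0],[15,6],[22,0]]
[[3,16],[7,0],[9,7],[11,0],[15,6],[22,0]]
[[3,16],[7,0],[9,7],[11,0],[15,6],[22,0],[36,6],[48,0]]
[[3,16],[7,0],[9,7],[11,0],[15,6],[22,0],[36,6],[48,3],[49,0]]
[[3,16],[7,0],[9,7],[11,0],[15,6],[22,0],[36,6],[48,3],[49,0]]
[[3,16],[7,6],[9,7],[11,0],[15,6],[22,0],[36,6],[48,3],[49,0]]
[[3,16],[7,6],[9,7],[11,0],[15,6],[22,0],[36,6],[46,13],[49,0]]
[[3,16],[7,6],[9,7],[11,0],[15,6],[22,0],[36,6],[46,13],[49,0]]
[[3,16],[7,6],[9,7],[11,0],[15,6],[22,0],[36,6],[46,13],[49,2],[50,0]]
[[3,16],[7,6],[9,7],[11,0],[15,6],[22,0],[36,6],[46,13],[49,5],[50,0]]
[[2,1],[3,16],[7,6],[9,7],[11,0],[15,6],[22,0],[36,6],[46,13],[49,5],[50,0]]
[[2,1],[3,16],[7,6],[9,7],[11,0],[15,6],[22,0],[30,13],[41,6],[46,13],[49,5],[50,0]]
[[2,1],[3,16],[7,6],[9,7],[11,0],[15,6],[22,4],[27,0],[30,13],[41,6],[46,13],[49,5],[50,0]]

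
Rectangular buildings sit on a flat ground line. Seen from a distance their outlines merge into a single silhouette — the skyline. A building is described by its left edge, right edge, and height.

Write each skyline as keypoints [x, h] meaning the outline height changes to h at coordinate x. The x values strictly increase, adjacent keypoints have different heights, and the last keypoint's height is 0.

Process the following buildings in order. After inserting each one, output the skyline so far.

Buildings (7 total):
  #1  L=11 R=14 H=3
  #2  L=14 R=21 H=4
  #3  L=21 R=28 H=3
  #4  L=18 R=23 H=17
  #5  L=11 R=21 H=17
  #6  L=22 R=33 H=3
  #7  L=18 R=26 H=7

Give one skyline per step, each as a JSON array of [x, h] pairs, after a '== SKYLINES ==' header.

== SKYLINES ==
[[11,3],[14,0]]
[[11,3],[14,4],[21,0]]
[[11,3],[14,4],[21,3],[28,0]]
[[11,3],[14,4],[18,17],[23,3],[28,0]]
[[11,17],[23,3],[28,0]]
[[11,17],[23,3],[33,0]]
[[11,17],[23,7],[26,3],[33,0]]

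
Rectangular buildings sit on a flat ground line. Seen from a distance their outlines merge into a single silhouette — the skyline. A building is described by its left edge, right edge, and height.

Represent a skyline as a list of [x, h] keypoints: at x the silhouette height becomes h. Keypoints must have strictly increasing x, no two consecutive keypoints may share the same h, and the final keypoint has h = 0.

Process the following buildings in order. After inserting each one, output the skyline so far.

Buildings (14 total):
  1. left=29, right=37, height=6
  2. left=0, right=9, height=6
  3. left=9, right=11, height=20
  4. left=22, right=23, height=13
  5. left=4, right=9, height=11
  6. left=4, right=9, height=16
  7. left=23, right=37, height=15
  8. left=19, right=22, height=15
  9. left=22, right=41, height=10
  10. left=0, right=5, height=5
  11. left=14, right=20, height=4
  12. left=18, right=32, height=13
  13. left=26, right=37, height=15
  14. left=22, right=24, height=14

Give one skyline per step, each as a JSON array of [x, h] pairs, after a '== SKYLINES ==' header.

== SKYLINES ==
[[29,6],[37,0]]
[[0,6],[9,0],[29,6],[37,0]]
[[0,6],[9,20],[11,0],[29,6],[37,0]]
[[0,6],[9,20],[11,0],[22,13],[23,0],[29,6],[37,0]]
[[0,6],[4,11],[9,20],[11,0],[22,13],[23,0],[29,6],[37,0]]
[[0,6],[4,16],[9,20],[11,0],[22,13],[23,0],[29,6],[37,0]]
[[0,6],[4,16],[9,20],[11,0],[22,13],[23,15],[37,0]]
[[0,6],[4,16],[9,20],[11,0],[19,15],[22,13],[23,15],[37,0]]
[[0,6],[4,16],[9,20],[11,0],[19,15],[22,13],[23,15],[37,10],[41,0]]
[[0,6],[4,16],[9,20],[11,0],[19,15],[22,13],[23,15],[37,10],[41,0]]
[[0,6],[4,16],[9,20],[11,0],[14,4],[19,15],[22,13],[23,15],[37,10],[41,0]]
[[0,6],[4,16],[9,20],[11,0],[14,4],[18,13],[19,15],[22,13],[23,15],[37,10],[41,0]]
[[0,6],[4,16],[9,20],[11,0],[14,4],[18,13],[19,15],[22,13],[23,15],[37,10],[41,0]]
[[0,6],[4,16],[9,20],[11,0],[14,4],[18,13],[19,15],[22,14],[23,15],[37,10],[41,0]]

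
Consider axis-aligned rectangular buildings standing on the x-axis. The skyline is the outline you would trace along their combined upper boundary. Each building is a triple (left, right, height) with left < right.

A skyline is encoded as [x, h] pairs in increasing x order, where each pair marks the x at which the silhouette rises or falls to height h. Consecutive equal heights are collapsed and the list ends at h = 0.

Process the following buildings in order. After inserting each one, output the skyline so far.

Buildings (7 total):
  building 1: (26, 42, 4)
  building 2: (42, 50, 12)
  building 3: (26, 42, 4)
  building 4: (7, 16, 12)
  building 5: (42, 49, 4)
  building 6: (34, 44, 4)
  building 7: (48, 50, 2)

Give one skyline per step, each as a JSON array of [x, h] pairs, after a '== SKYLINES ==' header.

== SKYLINES ==
[[26,4],[42,0]]
[[26,4],[42,12],[50,0]]
[[26,4],[42,12],[50,0]]
[[7,12],[16,0],[26,4],[42,12],[50,0]]
[[7,12],[16,0],[26,4],[42,12],[50,0]]
[[7,12],[16,0],[26,4],[42,12],[50,0]]
[[7,12],[16,0],[26,4],[42,12],[50,0]]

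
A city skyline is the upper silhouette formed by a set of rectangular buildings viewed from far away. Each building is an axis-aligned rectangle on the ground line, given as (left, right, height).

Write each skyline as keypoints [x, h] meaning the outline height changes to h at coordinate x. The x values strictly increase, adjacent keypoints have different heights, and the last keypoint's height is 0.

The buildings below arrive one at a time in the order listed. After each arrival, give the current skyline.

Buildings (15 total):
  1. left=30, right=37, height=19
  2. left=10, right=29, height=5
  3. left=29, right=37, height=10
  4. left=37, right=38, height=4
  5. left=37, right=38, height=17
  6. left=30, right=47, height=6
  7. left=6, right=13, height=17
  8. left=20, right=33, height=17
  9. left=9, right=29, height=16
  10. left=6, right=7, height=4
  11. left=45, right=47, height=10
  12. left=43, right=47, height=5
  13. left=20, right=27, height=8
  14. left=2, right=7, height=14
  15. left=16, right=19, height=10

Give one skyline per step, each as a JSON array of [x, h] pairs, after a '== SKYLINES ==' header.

== SKYLINES ==
[[30,19],[37,0]]
[[10,5],[29,0],[30,19],[37,0]]
[[10,5],[29,10],[30,19],[37,0]]
[[10,5],[29,10],[30,19],[37,4],[38,0]]
[[10,5],[29,10],[30,19],[37,17],[38,0]]
[[10,5],[29,10],[30,19],[37,17],[38,6],[47,0]]
[[6,17],[13,5],[29,10],[30,19],[37,17],[38,6],[47,0]]
[[6,17],[13,5],[20,17],[30,19],[37,17],[38,6],[47,0]]
[[6,17],[13,16],[20,17],[30,19],[37,17],[38,6],[47,0]]
[[6,17],[13,16],[20,17],[30,19],[37,17],[38,6],[47,0]]
[[6,17],[13,16],[20,17],[30,19],[37,17],[38,6],[45,10],[47,0]]
[[6,17],[13,16],[20,17],[30,19],[37,17],[38,6],[45,10],[47,0]]
[[6,17],[13,16],[20,17],[30,19],[37,17],[38,6],[45,10],[47,0]]
[[2,14],[6,17],[13,16],[20,17],[30,19],[37,17],[38,6],[45,10],[47,0]]
[[2,14],[6,17],[13,16],[20,17],[30,19],[37,17],[38,6],[45,10],[47,0]]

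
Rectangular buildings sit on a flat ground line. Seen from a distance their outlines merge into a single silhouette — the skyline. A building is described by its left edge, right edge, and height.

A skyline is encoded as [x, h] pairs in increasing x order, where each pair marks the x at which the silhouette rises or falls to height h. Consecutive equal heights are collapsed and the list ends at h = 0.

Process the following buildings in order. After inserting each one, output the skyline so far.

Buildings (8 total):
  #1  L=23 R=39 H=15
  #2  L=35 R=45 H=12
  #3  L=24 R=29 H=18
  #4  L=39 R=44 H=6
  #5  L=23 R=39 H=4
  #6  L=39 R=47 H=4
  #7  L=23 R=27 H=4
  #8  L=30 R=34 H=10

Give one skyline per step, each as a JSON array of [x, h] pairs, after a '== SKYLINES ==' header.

== SKYLINES ==
[[23,15],[39,0]]
[[23,15],[39,12],[45,0]]
[[23,15],[24,18],[29,15],[39,12],[45,0]]
[[23,15],[24,18],[29,15],[39,12],[45,0]]
[[23,15],[24,18],[29,15],[39,12],[45,0]]
[[23,15],[24,18],[29,15],[39,12],[45,4],[47,0]]
[[23,15],[24,18],[29,15],[39,12],[45,4],[47,0]]
[[23,15],[24,18],[29,15],[39,12],[45,4],[47,0]]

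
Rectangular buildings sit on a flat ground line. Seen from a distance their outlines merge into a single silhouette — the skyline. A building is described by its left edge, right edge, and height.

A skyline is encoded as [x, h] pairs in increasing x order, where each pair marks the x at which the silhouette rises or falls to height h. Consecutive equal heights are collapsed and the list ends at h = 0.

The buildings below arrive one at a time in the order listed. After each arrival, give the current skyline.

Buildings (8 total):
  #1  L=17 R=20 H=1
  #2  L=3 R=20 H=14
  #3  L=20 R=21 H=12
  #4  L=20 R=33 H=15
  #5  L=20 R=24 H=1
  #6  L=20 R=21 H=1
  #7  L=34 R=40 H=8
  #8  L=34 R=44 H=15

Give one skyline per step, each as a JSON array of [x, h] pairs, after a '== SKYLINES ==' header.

== SKYLINES ==
[[17,1],[20,0]]
[[3,14],[20,0]]
[[3,14],[20,12],[21,0]]
[[3,14],[20,15],[33,0]]
[[3,14],[20,15],[33,0]]
[[3,14],[20,15],[33,0]]
[[3,14],[20,15],[33,0],[34,8],[40,0]]
[[3,14],[20,15],[33,0],[34,15],[44,0]]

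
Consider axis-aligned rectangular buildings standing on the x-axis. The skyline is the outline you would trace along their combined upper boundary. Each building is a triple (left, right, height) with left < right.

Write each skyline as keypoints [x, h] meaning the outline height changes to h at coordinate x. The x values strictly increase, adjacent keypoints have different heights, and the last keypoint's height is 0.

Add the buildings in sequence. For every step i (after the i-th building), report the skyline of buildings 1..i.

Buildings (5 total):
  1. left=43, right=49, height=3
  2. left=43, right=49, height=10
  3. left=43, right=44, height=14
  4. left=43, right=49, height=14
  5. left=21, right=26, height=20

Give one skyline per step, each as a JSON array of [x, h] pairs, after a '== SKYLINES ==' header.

== SKYLINES ==
[[43,3],[49,0]]
[[43,10],[49,0]]
[[43,14],[44,10],[49,0]]
[[43,14],[49,0]]
[[21,20],[26,0],[43,14],[49,0]]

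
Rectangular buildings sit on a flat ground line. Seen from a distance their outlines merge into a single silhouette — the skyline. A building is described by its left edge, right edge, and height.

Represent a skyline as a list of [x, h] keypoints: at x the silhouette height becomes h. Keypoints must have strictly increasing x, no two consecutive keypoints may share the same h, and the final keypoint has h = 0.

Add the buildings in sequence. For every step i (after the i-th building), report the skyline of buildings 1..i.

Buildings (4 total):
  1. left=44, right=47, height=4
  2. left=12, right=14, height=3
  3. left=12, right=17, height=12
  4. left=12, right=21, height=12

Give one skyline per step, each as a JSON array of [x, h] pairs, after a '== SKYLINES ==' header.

== SKYLINES ==
[[44,4],[47,0]]
[[12,3],[14,0],[44,4],[47,0]]
[[12,12],[17,0],[44,4],[47,0]]
[[12,12],[21,0],[44,4],[47,0]]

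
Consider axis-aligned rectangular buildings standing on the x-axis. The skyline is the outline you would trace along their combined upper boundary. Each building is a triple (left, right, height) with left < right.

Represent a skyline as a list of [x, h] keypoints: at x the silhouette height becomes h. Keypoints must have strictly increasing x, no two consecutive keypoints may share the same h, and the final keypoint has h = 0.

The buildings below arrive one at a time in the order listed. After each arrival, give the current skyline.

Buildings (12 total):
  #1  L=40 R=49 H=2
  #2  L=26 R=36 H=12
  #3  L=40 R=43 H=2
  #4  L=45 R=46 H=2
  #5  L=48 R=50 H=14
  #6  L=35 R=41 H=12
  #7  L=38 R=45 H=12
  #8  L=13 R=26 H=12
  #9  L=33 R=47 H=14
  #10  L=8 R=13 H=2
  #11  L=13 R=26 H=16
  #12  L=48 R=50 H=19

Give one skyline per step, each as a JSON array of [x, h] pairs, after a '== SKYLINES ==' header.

== SKYLINES ==
[[40,2],[49,0]]
[[26,12],[36,0],[40,2],[49,0]]
[[26,12],[36,0],[40,2],[49,0]]
[[26,12],[36,0],[40,2],[49,0]]
[[26,12],[36,0],[40,2],[48,14],[50,0]]
[[26,12],[41,2],[48,14],[50,0]]
[[26,12],[45,2],[48,14],[50,0]]
[[13,12],[45,2],[48,14],[50,0]]
[[13,12],[33,14],[47,2],[48,14],[50,0]]
[[8,2],[13,12],[33,14],[47,2],[48,14],[50,0]]
[[8,2],[13,16],[26,12],[33,14],[47,2],[48,14],[50,0]]
[[8,2],[13,16],[26,12],[33,14],[47,2],[48,19],[50,0]]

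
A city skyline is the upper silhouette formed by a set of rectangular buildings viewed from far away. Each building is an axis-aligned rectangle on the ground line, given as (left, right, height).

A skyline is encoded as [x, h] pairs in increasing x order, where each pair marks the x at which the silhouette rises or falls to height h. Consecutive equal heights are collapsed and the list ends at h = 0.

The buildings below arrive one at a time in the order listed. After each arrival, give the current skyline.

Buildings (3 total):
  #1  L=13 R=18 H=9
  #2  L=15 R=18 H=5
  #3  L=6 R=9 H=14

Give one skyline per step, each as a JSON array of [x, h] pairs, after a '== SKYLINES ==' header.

== SKYLINES ==
[[13,9],[18,0]]
[[13,9],[18,0]]
[[6,14],[9,0],[13,9],[18,0]]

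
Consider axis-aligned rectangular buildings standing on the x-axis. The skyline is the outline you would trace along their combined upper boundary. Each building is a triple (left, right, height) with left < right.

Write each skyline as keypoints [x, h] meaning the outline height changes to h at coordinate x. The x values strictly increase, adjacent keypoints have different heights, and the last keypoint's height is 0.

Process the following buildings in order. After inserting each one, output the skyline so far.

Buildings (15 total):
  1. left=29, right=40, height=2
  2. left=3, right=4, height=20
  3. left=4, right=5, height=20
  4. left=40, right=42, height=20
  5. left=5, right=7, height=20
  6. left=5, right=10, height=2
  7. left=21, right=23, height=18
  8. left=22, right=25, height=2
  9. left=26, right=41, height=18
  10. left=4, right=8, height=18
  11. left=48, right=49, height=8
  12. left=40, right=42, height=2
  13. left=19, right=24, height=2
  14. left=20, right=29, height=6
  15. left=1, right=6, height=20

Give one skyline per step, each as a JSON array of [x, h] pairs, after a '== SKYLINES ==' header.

== SKYLINES ==
[[29,2],[40,0]]
[[3,20],[4,0],[29,2],[40,0]]
[[3,20],[5,0],[29,2],[40,0]]
[[3,20],[5,0],[29,2],[40,20],[42,0]]
[[3,20],[7,0],[29,2],[40,20],[42,0]]
[[3,20],[7,2],[10,0],[29,2],[40,20],[42,0]]
[[3,20],[7,2],[10,0],[21,18],[23,0],[29,2],[40,20],[42,0]]
[[3,20],[7,2],[10,0],[21,18],[23,2],[25,0],[29,2],[40,20],[42,0]]
[[3,20],[7,2],[10,0],[21,18],[23,2],[25,0],[26,18],[40,20],[42,0]]
[[3,20],[7,18],[8,2],[10,0],[21,18],[23,2],[25,0],[26,18],[40,20],[42,0]]
[[3,20],[7,18],[8,2],[10,0],[21,18],[23,2],[25,0],[26,18],[40,20],[42,0],[48,8],[49,0]]
[[3,20],[7,18],[8,2],[10,0],[21,18],[23,2],[25,0],[26,18],[40,20],[42,0],[48,8],[49,0]]
[[3,20],[7,18],[8,2],[10,0],[19,2],[21,18],[23,2],[25,0],[26,18],[40,20],[42,0],[48,8],[49,0]]
[[3,20],[7,18],[8,2],[10,0],[19,2],[20,6],[21,18],[23,6],[26,18],[40,20],[42,0],[48,8],[49,0]]
[[1,20],[7,18],[8,2],[10,0],[19,2],[20,6],[21,18],[23,6],[26,18],[40,20],[42,0],[48,8],[49,0]]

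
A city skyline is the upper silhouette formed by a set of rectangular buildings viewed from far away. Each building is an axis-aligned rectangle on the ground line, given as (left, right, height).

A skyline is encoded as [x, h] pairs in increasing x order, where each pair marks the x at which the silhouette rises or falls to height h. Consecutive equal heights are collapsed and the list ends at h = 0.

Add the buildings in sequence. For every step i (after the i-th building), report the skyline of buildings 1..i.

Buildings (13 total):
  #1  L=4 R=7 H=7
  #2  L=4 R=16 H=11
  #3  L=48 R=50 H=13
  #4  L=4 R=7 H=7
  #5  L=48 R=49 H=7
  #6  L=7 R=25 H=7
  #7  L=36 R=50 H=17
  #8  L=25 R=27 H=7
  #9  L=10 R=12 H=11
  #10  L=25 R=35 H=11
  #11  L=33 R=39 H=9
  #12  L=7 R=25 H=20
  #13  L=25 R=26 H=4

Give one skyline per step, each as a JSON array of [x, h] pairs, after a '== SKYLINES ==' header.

== SKYLINES ==
[[4,7],[7,0]]
[[4,11],[16,0]]
[[4,11],[16,0],[48,13],[50,0]]
[[4,11],[16,0],[48,13],[50,0]]
[[4,11],[16,0],[48,13],[50,0]]
[[4,11],[16,7],[25,0],[48,13],[50,0]]
[[4,11],[16,7],[25,0],[36,17],[50,0]]
[[4,11],[16,7],[27,0],[36,17],[50,0]]
[[4,11],[16,7],[27,0],[36,17],[50,0]]
[[4,11],[16,7],[25,11],[35,0],[36,17],[50,0]]
[[4,11],[16,7],[25,11],[35,9],[36,17],[50,0]]
[[4,11],[7,20],[25,11],[35,9],[36,17],[50,0]]
[[4,11],[7,20],[25,11],[35,9],[36,17],[50,0]]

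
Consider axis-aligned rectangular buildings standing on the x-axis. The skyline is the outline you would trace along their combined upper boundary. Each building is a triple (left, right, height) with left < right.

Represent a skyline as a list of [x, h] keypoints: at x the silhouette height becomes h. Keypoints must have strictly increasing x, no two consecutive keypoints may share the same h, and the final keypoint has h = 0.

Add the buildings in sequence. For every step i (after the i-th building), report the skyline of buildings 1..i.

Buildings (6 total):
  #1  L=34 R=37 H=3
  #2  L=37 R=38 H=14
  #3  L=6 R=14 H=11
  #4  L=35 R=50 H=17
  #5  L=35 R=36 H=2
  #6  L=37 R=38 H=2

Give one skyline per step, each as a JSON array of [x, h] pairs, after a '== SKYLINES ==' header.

== SKYLINES ==
[[34,3],[37,0]]
[[34,3],[37,14],[38,0]]
[[6,11],[14,0],[34,3],[37,14],[38,0]]
[[6,11],[14,0],[34,3],[35,17],[50,0]]
[[6,11],[14,0],[34,3],[35,17],[50,0]]
[[6,11],[14,0],[34,3],[35,17],[50,0]]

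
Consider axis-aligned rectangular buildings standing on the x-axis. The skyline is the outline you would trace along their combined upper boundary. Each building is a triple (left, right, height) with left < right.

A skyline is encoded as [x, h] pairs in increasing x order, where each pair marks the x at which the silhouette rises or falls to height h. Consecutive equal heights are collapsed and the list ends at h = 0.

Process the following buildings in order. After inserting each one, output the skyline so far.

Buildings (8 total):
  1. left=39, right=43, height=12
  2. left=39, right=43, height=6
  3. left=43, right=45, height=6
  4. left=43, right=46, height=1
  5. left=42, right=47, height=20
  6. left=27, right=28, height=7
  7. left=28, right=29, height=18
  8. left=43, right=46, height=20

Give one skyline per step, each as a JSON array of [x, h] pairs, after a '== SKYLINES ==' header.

== SKYLINES ==
[[39,12],[43,0]]
[[39,12],[43,0]]
[[39,12],[43,6],[45,0]]
[[39,12],[43,6],[45,1],[46,0]]
[[39,12],[42,20],[47,0]]
[[27,7],[28,0],[39,12],[42,20],[47,0]]
[[27,7],[28,18],[29,0],[39,12],[42,20],[47,0]]
[[27,7],[28,18],[29,0],[39,12],[42,20],[47,0]]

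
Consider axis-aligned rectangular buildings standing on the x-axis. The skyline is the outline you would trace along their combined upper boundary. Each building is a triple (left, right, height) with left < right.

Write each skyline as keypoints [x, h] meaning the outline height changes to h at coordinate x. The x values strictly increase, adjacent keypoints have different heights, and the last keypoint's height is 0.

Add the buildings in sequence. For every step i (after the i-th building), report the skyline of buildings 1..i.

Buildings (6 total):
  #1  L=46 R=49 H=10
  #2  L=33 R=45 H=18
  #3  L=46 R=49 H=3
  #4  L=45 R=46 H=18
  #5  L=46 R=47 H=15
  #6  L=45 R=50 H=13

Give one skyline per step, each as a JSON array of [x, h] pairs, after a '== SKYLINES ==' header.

== SKYLINES ==
[[46,10],[49,0]]
[[33,18],[45,0],[46,10],[49,0]]
[[33,18],[45,0],[46,10],[49,0]]
[[33,18],[46,10],[49,0]]
[[33,18],[46,15],[47,10],[49,0]]
[[33,18],[46,15],[47,13],[50,0]]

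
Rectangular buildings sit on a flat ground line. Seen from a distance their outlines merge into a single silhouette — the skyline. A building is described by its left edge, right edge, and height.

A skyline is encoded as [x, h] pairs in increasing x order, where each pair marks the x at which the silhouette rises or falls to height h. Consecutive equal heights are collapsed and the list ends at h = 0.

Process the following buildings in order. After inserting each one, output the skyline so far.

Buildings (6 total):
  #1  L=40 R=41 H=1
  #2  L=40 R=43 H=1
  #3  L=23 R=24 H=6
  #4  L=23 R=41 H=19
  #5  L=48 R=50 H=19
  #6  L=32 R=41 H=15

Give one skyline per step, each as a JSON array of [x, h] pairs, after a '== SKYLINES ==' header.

== SKYLINES ==
[[40,1],[41,0]]
[[40,1],[43,0]]
[[23,6],[24,0],[40,1],[43,0]]
[[23,19],[41,1],[43,0]]
[[23,19],[41,1],[43,0],[48,19],[50,0]]
[[23,19],[41,1],[43,0],[48,19],[50,0]]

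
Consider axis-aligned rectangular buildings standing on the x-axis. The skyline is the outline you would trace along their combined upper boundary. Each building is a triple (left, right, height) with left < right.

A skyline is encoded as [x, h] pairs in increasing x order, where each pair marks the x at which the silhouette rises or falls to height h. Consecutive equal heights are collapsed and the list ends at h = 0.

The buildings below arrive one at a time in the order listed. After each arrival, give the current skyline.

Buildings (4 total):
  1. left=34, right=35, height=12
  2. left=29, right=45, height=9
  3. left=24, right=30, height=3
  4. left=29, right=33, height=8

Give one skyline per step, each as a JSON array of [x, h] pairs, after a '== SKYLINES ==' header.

== SKYLINES ==
[[34,12],[35,0]]
[[29,9],[34,12],[35,9],[45,0]]
[[24,3],[29,9],[34,12],[35,9],[45,0]]
[[24,3],[29,9],[34,12],[35,9],[45,0]]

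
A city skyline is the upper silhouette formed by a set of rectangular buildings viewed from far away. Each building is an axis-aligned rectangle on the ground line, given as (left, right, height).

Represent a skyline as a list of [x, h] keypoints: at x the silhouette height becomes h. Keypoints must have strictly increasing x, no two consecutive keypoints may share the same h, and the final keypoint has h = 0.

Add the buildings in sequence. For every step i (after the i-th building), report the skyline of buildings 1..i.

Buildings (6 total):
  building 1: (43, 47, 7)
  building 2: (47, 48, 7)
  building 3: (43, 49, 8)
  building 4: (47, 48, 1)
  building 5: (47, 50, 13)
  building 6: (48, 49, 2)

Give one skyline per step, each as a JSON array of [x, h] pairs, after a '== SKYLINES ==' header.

== SKYLINES ==
[[43,7],[47,0]]
[[43,7],[48,0]]
[[43,8],[49,0]]
[[43,8],[49,0]]
[[43,8],[47,13],[50,0]]
[[43,8],[47,13],[50,0]]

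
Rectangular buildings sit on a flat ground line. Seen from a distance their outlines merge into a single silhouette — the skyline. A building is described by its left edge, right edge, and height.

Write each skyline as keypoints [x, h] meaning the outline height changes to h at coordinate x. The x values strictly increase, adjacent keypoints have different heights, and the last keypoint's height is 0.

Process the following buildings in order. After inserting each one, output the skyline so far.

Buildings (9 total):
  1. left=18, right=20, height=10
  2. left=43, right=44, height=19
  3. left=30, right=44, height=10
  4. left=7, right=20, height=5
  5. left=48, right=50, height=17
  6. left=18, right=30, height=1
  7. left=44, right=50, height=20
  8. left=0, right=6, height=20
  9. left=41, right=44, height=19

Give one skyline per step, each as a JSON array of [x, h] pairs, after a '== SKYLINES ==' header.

== SKYLINES ==
[[18,10],[20,0]]
[[18,10],[20,0],[43,19],[44,0]]
[[18,10],[20,0],[30,10],[43,19],[44,0]]
[[7,5],[18,10],[20,0],[30,10],[43,19],[44,0]]
[[7,5],[18,10],[20,0],[30,10],[43,19],[44,0],[48,17],[50,0]]
[[7,5],[18,10],[20,1],[30,10],[43,19],[44,0],[48,17],[50,0]]
[[7,5],[18,10],[20,1],[30,10],[43,19],[44,20],[50,0]]
[[0,20],[6,0],[7,5],[18,10],[20,1],[30,10],[43,19],[44,20],[50,0]]
[[0,20],[6,0],[7,5],[18,10],[20,1],[30,10],[41,19],[44,20],[50,0]]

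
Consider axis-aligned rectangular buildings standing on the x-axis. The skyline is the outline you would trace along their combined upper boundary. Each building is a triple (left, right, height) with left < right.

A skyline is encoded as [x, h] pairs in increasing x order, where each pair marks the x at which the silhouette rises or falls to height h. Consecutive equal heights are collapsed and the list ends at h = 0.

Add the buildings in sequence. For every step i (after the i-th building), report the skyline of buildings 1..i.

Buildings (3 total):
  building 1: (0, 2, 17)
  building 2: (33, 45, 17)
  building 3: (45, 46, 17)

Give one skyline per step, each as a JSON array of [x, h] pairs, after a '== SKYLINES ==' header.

== SKYLINES ==
[[0,17],[2,0]]
[[0,17],[2,0],[33,17],[45,0]]
[[0,17],[2,0],[33,17],[46,0]]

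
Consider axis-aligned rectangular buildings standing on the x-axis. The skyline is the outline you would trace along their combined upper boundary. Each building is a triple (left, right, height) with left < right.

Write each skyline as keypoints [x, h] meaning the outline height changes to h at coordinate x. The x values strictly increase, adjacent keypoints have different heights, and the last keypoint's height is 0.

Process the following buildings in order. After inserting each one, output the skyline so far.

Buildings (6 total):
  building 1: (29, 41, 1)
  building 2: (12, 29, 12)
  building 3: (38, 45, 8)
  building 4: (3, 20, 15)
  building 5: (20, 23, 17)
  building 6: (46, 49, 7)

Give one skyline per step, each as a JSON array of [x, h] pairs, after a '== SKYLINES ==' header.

== SKYLINES ==
[[29,1],[41,0]]
[[12,12],[29,1],[41,0]]
[[12,12],[29,1],[38,8],[45,0]]
[[3,15],[20,12],[29,1],[38,8],[45,0]]
[[3,15],[20,17],[23,12],[29,1],[38,8],[45,0]]
[[3,15],[20,17],[23,12],[29,1],[38,8],[45,0],[46,7],[49,0]]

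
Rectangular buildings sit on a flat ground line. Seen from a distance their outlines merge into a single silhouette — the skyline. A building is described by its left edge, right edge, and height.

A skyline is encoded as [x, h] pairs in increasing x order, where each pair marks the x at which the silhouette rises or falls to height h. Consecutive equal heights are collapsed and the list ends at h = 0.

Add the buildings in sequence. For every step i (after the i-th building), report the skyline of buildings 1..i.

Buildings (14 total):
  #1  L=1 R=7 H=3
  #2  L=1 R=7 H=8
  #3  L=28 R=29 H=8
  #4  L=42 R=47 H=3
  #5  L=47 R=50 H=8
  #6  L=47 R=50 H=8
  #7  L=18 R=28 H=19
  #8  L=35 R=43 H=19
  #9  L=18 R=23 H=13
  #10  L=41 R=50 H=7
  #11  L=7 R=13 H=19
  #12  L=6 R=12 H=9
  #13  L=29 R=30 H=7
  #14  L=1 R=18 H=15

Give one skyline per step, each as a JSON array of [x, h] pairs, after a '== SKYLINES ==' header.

== SKYLINES ==
[[1,3],[7,0]]
[[1,8],[7,0]]
[[1,8],[7,0],[28,8],[29,0]]
[[1,8],[7,0],[28,8],[29,0],[42,3],[47,0]]
[[1,8],[7,0],[28,8],[29,0],[42,3],[47,8],[50,0]]
[[1,8],[7,0],[28,8],[29,0],[42,3],[47,8],[50,0]]
[[1,8],[7,0],[18,19],[28,8],[29,0],[42,3],[47,8],[50,0]]
[[1,8],[7,0],[18,19],[28,8],[29,0],[35,19],[43,3],[47,8],[50,0]]
[[1,8],[7,0],[18,19],[28,8],[29,0],[35,19],[43,3],[47,8],[50,0]]
[[1,8],[7,0],[18,19],[28,8],[29,0],[35,19],[43,7],[47,8],[50,0]]
[[1,8],[7,19],[13,0],[18,19],[28,8],[29,0],[35,19],[43,7],[47,8],[50,0]]
[[1,8],[6,9],[7,19],[13,0],[18,19],[28,8],[29,0],[35,19],[43,7],[47,8],[50,0]]
[[1,8],[6,9],[7,19],[13,0],[18,19],[28,8],[29,7],[30,0],[35,19],[43,7],[47,8],[50,0]]
[[1,15],[7,19],[13,15],[18,19],[28,8],[29,7],[30,0],[35,19],[43,7],[47,8],[50,0]]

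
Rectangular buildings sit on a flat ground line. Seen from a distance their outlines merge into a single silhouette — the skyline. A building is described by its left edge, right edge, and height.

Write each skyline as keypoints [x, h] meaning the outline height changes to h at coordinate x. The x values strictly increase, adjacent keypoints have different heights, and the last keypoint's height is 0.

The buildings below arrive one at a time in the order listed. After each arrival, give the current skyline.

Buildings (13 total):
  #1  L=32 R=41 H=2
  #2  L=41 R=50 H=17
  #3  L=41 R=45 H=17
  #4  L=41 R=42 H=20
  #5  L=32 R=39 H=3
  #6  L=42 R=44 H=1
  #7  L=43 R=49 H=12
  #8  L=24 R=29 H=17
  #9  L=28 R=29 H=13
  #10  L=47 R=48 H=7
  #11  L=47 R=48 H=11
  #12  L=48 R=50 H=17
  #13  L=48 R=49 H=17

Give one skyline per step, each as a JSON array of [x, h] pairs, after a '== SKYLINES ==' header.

== SKYLINES ==
[[32,2],[41,0]]
[[32,2],[41,17],[50,0]]
[[32,2],[41,17],[50,0]]
[[32,2],[41,20],[42,17],[50,0]]
[[32,3],[39,2],[41,20],[42,17],[50,0]]
[[32,3],[39,2],[41,20],[42,17],[50,0]]
[[32,3],[39,2],[41,20],[42,17],[50,0]]
[[24,17],[29,0],[32,3],[39,2],[41,20],[42,17],[50,0]]
[[24,17],[29,0],[32,3],[39,2],[41,20],[42,17],[50,0]]
[[24,17],[29,0],[32,3],[39,2],[41,20],[42,17],[50,0]]
[[24,17],[29,0],[32,3],[39,2],[41,20],[42,17],[50,0]]
[[24,17],[29,0],[32,3],[39,2],[41,20],[42,17],[50,0]]
[[24,17],[29,0],[32,3],[39,2],[41,20],[42,17],[50,0]]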